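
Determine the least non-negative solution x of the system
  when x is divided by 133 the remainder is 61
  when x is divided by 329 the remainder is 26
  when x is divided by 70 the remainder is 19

Combine the congruences pairwise.
gcd(133, 329) = 7 and 7 | (26 − 61), so the pair is consistent; merging gives x ≡ 2987 (mod 6251), where 6251 = lcm(133, 329).
gcd(6251, 70) = 7 and 7 | (19 − 2987), so the pair is consistent; merging gives x ≡ 15489 (mod 62510), where 62510 = lcm(6251, 70).
The solution is unique modulo lcm(133, 329, 70) = 62510.

15489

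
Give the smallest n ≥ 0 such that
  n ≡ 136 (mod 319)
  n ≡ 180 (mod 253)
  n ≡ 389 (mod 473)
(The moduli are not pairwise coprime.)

Combine the congruences pairwise.
gcd(319, 253) = 11 and 11 | (180 − 136), so the pair is consistent; merging gives n ≡ 5240 (mod 7337), where 7337 = lcm(319, 253).
gcd(7337, 473) = 11 and 11 | (389 − 5240), so the pair is consistent; merging gives n ≡ 159317 (mod 315491), where 315491 = lcm(7337, 473).
The solution is unique modulo lcm(319, 253, 473) = 315491.

159317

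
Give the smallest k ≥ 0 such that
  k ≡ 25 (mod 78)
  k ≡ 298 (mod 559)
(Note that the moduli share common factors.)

Combine the congruences pairwise.
gcd(78, 559) = 13 and 13 | (298 − 25), so the pair is consistent; merging gives k ≡ 1975 (mod 3354), where 3354 = lcm(78, 559).
The solution is unique modulo lcm(78, 559) = 3354.

1975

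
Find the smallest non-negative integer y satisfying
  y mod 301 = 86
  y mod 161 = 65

387

gcd(301, 161) = 7 and 7 | (65 − 86), so the pair is consistent; merging gives y ≡ 387 (mod 6923), where 6923 = lcm(301, 161).
The solution is unique modulo lcm(301, 161) = 6923.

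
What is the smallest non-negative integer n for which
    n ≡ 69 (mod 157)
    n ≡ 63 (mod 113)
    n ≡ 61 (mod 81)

The moduli are pairwise coprime; M = 157·113·81 = 1437021.
M/157 = 9153; 9153 ≡ 47 (mod 157); 47·147 ≡ 1, so inverse 147.
M/113 = 12717; 12717 ≡ 61 (mod 113); 61·63 ≡ 1, so inverse 63.
M/81 = 17741; 17741 ≡ 2 (mod 81); 2·41 ≡ 1, so inverse 41.
n ≡ 69·9153·147 + 63·12717·63 + 61·17741·41 = 187682893.
187682893 mod 1437021 = 870163.

870163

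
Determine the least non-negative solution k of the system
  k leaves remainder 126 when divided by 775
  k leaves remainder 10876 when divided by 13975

Combine the congruences pairwise.
gcd(775, 13975) = 25 and 25 | (10876 − 126), so the pair is consistent; merging gives k ≡ 66776 (mod 433225), where 433225 = lcm(775, 13975).
The solution is unique modulo lcm(775, 13975) = 433225.

66776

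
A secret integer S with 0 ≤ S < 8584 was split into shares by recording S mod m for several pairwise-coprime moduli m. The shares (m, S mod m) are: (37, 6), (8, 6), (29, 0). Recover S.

The moduli are pairwise coprime; N = 37·8·29 = 8584.
N/37 = 232; 232 ≡ 10 (mod 37); 10·26 ≡ 1, so inverse 26.
N/8 = 1073; 1073 ≡ 1 (mod 8), inverse 1.
N/29 = 296; 296 ≡ 6 (mod 29); 6·5 ≡ 1, so inverse 5.
S ≡ 6·232·26 + 6·1073·1 + 0·296·5 = 42630.
42630 mod 8584 = 8294.

8294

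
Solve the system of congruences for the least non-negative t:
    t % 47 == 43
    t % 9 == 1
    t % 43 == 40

From t ≡ 43 (mod 47) write t = 43 + 47s. Substituting into t ≡ 1 (mod 9) gives 47s ≡ 3 (mod 9), and since 2⁻¹ ≡ 5 (mod 9), s ≡ 6. Hence t ≡ 43 + 47·6 = 325 (mod 423).
From t ≡ 325 (mod 423) write t = 325 + 423s. Substituting into t ≡ 40 (mod 43) gives 423s ≡ 16 (mod 43), and since 36⁻¹ ≡ 6 (mod 43), s ≡ 10. Hence t ≡ 325 + 423·10 = 4555 (mod 18189).

4555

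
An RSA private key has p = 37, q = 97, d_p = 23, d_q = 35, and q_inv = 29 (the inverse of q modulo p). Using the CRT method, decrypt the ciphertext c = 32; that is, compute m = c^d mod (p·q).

2200

m₁ = c^(d_p) mod p: c ≡ 32 (mod 37), and 32^23 mod 37 = 17.
m₂ = c^(d_q) mod q: c ≡ 32 (mod 97), and 32^35 mod 97 = 66.
h = q_inv·(m₁ − m₂) mod p = 29·(17 − 66) mod 37 = 22.
m = m₂ + h·q = 66 + 22·97 = 2200.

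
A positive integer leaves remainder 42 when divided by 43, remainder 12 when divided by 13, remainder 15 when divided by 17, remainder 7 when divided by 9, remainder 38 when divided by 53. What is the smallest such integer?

The moduli are pairwise coprime; M = 43·13·17·9·53 = 4532931.
M/43 = 105417; 105417 ≡ 24 (mod 43); 24·9 ≡ 1, so inverse 9.
M/13 = 348687; 348687 ≡ 1 (mod 13), inverse 1.
M/17 = 266643; 266643 ≡ 15 (mod 17); 15·8 ≡ 1, so inverse 8.
M/9 = 503659; 503659 ≡ 1 (mod 9), inverse 1.
M/53 = 85527; 85527 ≡ 38 (mod 53); 38·7 ≡ 1, so inverse 7.
n ≡ 42·105417·9 + 12·348687·1 + 15·266643·8 + 7·503659·1 + 38·85527·7 = 102304825.
102304825 mod 4532931 = 2580343.

2580343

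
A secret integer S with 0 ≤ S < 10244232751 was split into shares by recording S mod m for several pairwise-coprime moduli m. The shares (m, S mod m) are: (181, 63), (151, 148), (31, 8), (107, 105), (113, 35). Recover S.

7361336671

The moduli are pairwise coprime; N = 181·151·31·107·113 = 10244232751.
N/181 = 56597971; 56597971 ≡ 176 (mod 181); 176·36 ≡ 1, so inverse 36.
N/151 = 67842601; 67842601 ≡ 113 (mod 151); 113·147 ≡ 1, so inverse 147.
N/31 = 330459121; 330459121 ≡ 20 (mod 31); 20·14 ≡ 1, so inverse 14.
N/107 = 95740493; 95740493 ≡ 103 (mod 107); 103·80 ≡ 1, so inverse 80.
N/113 = 90656927; 90656927 ≡ 78 (mod 113); 78·71 ≡ 1, so inverse 71.
S ≡ 63·56597971·36 + 148·67842601·147 + 8·330459121·14 + 105·95740493·80 + 35·90656927·71 = 2670861851931.
2670861851931 mod 10244232751 = 7361336671.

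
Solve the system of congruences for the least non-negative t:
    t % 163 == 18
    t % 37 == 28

From t ≡ 18 (mod 163) write t = 18 + 163s. Substituting into t ≡ 28 (mod 37) gives 163s ≡ 10 (mod 37), and since 15⁻¹ ≡ 5 (mod 37), s ≡ 13. Hence t ≡ 18 + 163·13 = 2137 (mod 6031).

2137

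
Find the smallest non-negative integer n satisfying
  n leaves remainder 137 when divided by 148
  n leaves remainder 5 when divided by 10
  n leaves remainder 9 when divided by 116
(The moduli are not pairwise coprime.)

gcd(148, 10) = 2 and 2 | (5 − 137), so the pair is consistent; merging gives n ≡ 285 (mod 740), where 740 = lcm(148, 10).
gcd(740, 116) = 4 and 4 | (9 − 285), so the pair is consistent; merging gives n ≡ 21005 (mod 21460), where 21460 = lcm(740, 116).
The solution is unique modulo lcm(148, 10, 116) = 21460.

21005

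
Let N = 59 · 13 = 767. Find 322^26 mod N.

100

Mod 59: 322 ≡ 27; 27^26 ≡ 41 (mod 59).
Mod 13: 322 ≡ 10; by Fermat, exponent reduces to 26 mod 12 = 2; 10^2 ≡ 9 (mod 13).
Combine by CRT: x ≡ 41 (mod 59), x ≡ 9 (mod 13) ⇒ x ≡ 100 (mod 767).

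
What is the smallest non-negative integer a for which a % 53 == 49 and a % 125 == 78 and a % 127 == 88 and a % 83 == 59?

Combine the congruences pairwise.
From a ≡ 49 (mod 53) write a = 49 + 53t. Substituting into a ≡ 78 (mod 125) gives 53t ≡ 29 (mod 125), and since 53⁻¹ ≡ 92 (mod 125), t ≡ 43. Hence a ≡ 49 + 53·43 = 2328 (mod 6625).
From a ≡ 2328 (mod 6625) write a = 2328 + 6625t. Substituting into a ≡ 88 (mod 127) gives 6625t ≡ 46 (mod 127), and since 21⁻¹ ≡ 121 (mod 127), t ≡ 105. Hence a ≡ 2328 + 6625·105 = 697953 (mod 841375).
From a ≡ 697953 (mod 841375) write a = 697953 + 841375t. Substituting into a ≡ 59 (mod 83) gives 841375t ≡ 53 (mod 83), and since 4⁻¹ ≡ 21 (mod 83), t ≡ 34. Hence a ≡ 697953 + 841375·34 = 29304703 (mod 69834125).

29304703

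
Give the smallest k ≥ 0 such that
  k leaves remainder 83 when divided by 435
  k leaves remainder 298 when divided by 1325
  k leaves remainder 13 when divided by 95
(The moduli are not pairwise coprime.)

2089823

gcd(435, 1325) = 5 and 5 | (298 − 83), so the pair is consistent; merging gives k ≡ 14873 (mod 115275), where 115275 = lcm(435, 1325).
gcd(115275, 95) = 5 and 5 | (13 − 14873), so the pair is consistent; merging gives k ≡ 2089823 (mod 2190225), where 2190225 = lcm(115275, 95).
The solution is unique modulo lcm(435, 1325, 95) = 2190225.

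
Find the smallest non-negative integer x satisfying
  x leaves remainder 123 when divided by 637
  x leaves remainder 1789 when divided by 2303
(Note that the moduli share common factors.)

Combine the congruences pairwise.
gcd(637, 2303) = 49 and 49 | (1789 − 123), so the pair is consistent; merging gives x ≡ 29425 (mod 29939), where 29939 = lcm(637, 2303).
The solution is unique modulo lcm(637, 2303) = 29939.

29425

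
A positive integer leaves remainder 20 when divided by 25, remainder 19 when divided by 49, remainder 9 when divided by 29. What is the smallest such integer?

22020

The moduli are pairwise coprime; M = 25·49·29 = 35525.
M/25 = 1421; 1421 ≡ 21 (mod 25); 21·6 ≡ 1, so inverse 6.
M/49 = 725; 725 ≡ 39 (mod 49); 39·44 ≡ 1, so inverse 44.
M/29 = 1225; 1225 ≡ 7 (mod 29); 7·25 ≡ 1, so inverse 25.
n ≡ 20·1421·6 + 19·725·44 + 9·1225·25 = 1052245.
1052245 mod 35525 = 22020.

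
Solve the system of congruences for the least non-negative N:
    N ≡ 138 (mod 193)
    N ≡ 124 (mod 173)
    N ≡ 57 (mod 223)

6073462

The moduli are pairwise coprime; M = 193·173·223 = 7445747.
M/193 = 38579; 38579 ≡ 172 (mod 193); 172·147 ≡ 1, so inverse 147.
M/173 = 43039; 43039 ≡ 135 (mod 173); 135·132 ≡ 1, so inverse 132.
M/223 = 33389; 33389 ≡ 162 (mod 223); 162·106 ≡ 1, so inverse 106.
N ≡ 138·38579·147 + 124·43039·132 + 57·33389·106 = 1688812284.
1688812284 mod 7445747 = 6073462.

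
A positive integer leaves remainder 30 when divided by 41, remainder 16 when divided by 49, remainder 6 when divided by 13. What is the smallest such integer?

The moduli are pairwise coprime; N = 41·49·13 = 26117.
N/41 = 637; 637 ≡ 22 (mod 41); 22·28 ≡ 1, so inverse 28.
N/49 = 533; 533 ≡ 43 (mod 49); 43·8 ≡ 1, so inverse 8.
N/13 = 2009; 2009 ≡ 7 (mod 13); 7·2 ≡ 1, so inverse 2.
m ≡ 30·637·28 + 16·533·8 + 6·2009·2 = 627412.
627412 mod 26117 = 604.

604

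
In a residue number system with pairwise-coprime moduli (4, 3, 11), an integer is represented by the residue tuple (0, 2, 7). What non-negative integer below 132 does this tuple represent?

From x ≡ 0 (mod 4) write x = 0 + 4t. Substituting into x ≡ 2 (mod 3) gives 4t ≡ 2 (mod 3), and since 1⁻¹ ≡ 1 (mod 3), t ≡ 2. Hence x ≡ 0 + 4·2 = 8 (mod 12).
From x ≡ 8 (mod 12) write x = 8 + 12t. Substituting into x ≡ 7 (mod 11) gives 12t ≡ 10 (mod 11), and since 1⁻¹ ≡ 1 (mod 11), t ≡ 10. Hence x ≡ 8 + 12·10 = 128 (mod 132).

128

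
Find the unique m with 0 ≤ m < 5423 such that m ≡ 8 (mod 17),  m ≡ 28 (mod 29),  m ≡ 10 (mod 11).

The moduli are pairwise coprime; N = 17·29·11 = 5423.
N/17 = 319; 319 ≡ 13 (mod 17); 13·4 ≡ 1, so inverse 4.
N/29 = 187; 187 ≡ 13 (mod 29); 13·9 ≡ 1, so inverse 9.
N/11 = 493; 493 ≡ 9 (mod 11); 9·5 ≡ 1, so inverse 5.
m ≡ 8·319·4 + 28·187·9 + 10·493·5 = 81982.
81982 mod 5423 = 637.

637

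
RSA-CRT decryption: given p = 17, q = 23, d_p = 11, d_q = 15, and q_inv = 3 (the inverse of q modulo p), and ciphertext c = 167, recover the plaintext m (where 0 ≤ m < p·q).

m₁ = c^(d_p) mod p: c ≡ 14 (mod 17), and 14^11 mod 17 = 10.
m₂ = c^(d_q) mod q: c ≡ 6 (mod 23), and 6^15 mod 23 = 8.
h = q_inv·(m₁ − m₂) mod p = 3·(10 − 8) mod 17 = 6.
m = m₂ + h·q = 8 + 6·23 = 146.

146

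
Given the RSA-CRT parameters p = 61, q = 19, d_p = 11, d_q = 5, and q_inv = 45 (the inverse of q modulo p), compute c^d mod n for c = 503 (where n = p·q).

m₁ = c^(d_p) mod p: c ≡ 15 (mod 61), and 15^11 mod 61 = 12.
m₂ = c^(d_q) mod q: c ≡ 9 (mod 19), and 9^5 mod 19 = 16.
h = q_inv·(m₁ − m₂) mod p = 45·(12 − 16) mod 61 = 3.
m = m₂ + h·q = 16 + 3·19 = 73.

73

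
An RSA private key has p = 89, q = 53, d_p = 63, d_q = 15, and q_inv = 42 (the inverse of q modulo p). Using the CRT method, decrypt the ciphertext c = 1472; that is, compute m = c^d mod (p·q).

m₁ = c^(d_p) mod p: c ≡ 48 (mod 89), and 48^63 mod 89 = 62.
m₂ = c^(d_q) mod q: c ≡ 41 (mod 53), and 41^15 mod 53 = 27.
h = q_inv·(m₁ − m₂) mod p = 42·(62 − 27) mod 89 = 46.
m = m₂ + h·q = 27 + 46·53 = 2465.

2465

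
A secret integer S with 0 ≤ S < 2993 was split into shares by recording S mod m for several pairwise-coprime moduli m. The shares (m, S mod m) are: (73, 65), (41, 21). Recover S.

1087

Combine the congruences pairwise.
From S ≡ 65 (mod 73) write S = 65 + 73t. Substituting into S ≡ 21 (mod 41) gives 73t ≡ 38 (mod 41), and since 32⁻¹ ≡ 9 (mod 41), t ≡ 14. Hence S ≡ 65 + 73·14 = 1087 (mod 2993).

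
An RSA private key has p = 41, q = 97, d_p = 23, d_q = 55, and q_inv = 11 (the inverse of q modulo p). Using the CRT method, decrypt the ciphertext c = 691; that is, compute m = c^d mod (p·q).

m₁ = c^(d_p) mod p: c ≡ 35 (mod 41), and 35^23 mod 41 = 11.
m₂ = c^(d_q) mod q: c ≡ 12 (mod 97), and 12^55 mod 97 = 8.
h = q_inv·(m₁ − m₂) mod p = 11·(11 − 8) mod 41 = 33.
m = m₂ + h·q = 8 + 33·97 = 3209.

3209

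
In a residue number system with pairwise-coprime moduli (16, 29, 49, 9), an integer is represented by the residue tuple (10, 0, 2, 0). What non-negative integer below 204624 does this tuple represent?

The moduli are pairwise coprime; N = 16·29·49·9 = 204624.
N/16 = 12789; 12789 ≡ 5 (mod 16); 5·13 ≡ 1, so inverse 13.
N/29 = 7056; 7056 ≡ 9 (mod 29); 9·13 ≡ 1, so inverse 13.
N/49 = 4176; 4176 ≡ 11 (mod 49); 11·9 ≡ 1, so inverse 9.
N/9 = 22736; 22736 ≡ 2 (mod 9); 2·5 ≡ 1, so inverse 5.
x ≡ 10·12789·13 + 0·7056·13 + 2·4176·9 + 0·22736·5 = 1737738.
1737738 mod 204624 = 100746.

100746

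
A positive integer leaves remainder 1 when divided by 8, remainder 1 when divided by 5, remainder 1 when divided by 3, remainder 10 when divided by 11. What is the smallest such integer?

241

The moduli are pairwise coprime; N = 8·5·3·11 = 1320.
N/8 = 165; 165 ≡ 5 (mod 8); 5·5 ≡ 1, so inverse 5.
N/5 = 264; 264 ≡ 4 (mod 5); 4·4 ≡ 1, so inverse 4.
N/3 = 440; 440 ≡ 2 (mod 3); 2·2 ≡ 1, so inverse 2.
N/11 = 120; 120 ≡ 10 (mod 11); 10·10 ≡ 1, so inverse 10.
x ≡ 1·165·5 + 1·264·4 + 1·440·2 + 10·120·10 = 14761.
14761 mod 1320 = 241.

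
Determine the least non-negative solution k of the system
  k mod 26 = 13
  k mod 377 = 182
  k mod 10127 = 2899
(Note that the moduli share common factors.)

gcd(26, 377) = 13 and 13 | (182 − 13), so the pair is consistent; merging gives k ≡ 559 (mod 754), where 754 = lcm(26, 377).
gcd(754, 10127) = 13 and 13 | (2899 − 559), so the pair is consistent; merging gives k ≡ 164931 (mod 587366), where 587366 = lcm(754, 10127).
The solution is unique modulo lcm(26, 377, 10127) = 587366.

164931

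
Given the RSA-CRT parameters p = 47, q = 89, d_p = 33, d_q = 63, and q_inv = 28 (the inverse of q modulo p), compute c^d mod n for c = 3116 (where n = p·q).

3205

m₁ = c^(d_p) mod p: c ≡ 14 (mod 47), and 14^33 mod 47 = 9.
m₂ = c^(d_q) mod q: c ≡ 1 (mod 89), and 1^63 mod 89 = 1.
h = q_inv·(m₁ − m₂) mod p = 28·(9 − 1) mod 47 = 36.
m = m₂ + h·q = 1 + 36·89 = 3205.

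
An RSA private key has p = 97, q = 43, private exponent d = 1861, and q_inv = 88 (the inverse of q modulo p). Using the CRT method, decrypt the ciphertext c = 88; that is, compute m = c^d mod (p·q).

882

d_p = d mod (p−1) = 1861 mod 96 = 37; d_q = d mod (q−1) = 13.
m₁ = c^(d_p) mod p: c ≡ 88 (mod 97), and 88^37 mod 97 = 9.
m₂ = c^(d_q) mod q: c ≡ 2 (mod 43), and 2^13 mod 43 = 22.
h = q_inv·(m₁ − m₂) mod p = 88·(9 − 22) mod 97 = 20.
m = m₂ + h·q = 22 + 20·43 = 882.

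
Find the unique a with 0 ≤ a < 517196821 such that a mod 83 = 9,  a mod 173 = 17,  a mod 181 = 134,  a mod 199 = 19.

The moduli are pairwise coprime; N = 83·173·181·199 = 517196821.
N/83 = 6231287; 6231287 ≡ 62 (mod 83); 62·79 ≡ 1, so inverse 79.
N/173 = 2989577; 2989577 ≡ 137 (mod 173); 137·24 ≡ 1, so inverse 24.
N/181 = 2857441; 2857441 ≡ 175 (mod 181); 175·30 ≡ 1, so inverse 30.
N/199 = 2598979; 2598979 ≡ 39 (mod 199); 39·148 ≡ 1, so inverse 148.
a ≡ 9·6231287·79 + 17·2989577·24 + 134·2857441·30 + 19·2598979·148 = 24445434241.
24445434241 mod 517196821 = 137183654.

137183654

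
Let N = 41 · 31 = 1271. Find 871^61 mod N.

871

Mod 41: 871 ≡ 10; by Fermat, exponent reduces to 61 mod 40 = 21; 10^21 ≡ 10 (mod 41).
Mod 31: 871 ≡ 3; by Fermat, exponent reduces to 61 mod 30 = 1; 3^1 ≡ 3 (mod 31).
Combine by CRT: x ≡ 10 (mod 41), x ≡ 3 (mod 31) ⇒ x ≡ 871 (mod 1271).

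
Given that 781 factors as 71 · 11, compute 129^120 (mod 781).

Mod 71: 129 ≡ 58; by Fermat, exponent reduces to 120 mod 70 = 50; 58^50 ≡ 30 (mod 71).
Mod 11: 129 ≡ 8; since 10 | 120, by Fermat 8^120 ≡ 1 (mod 11).
Combine by CRT: x ≡ 30 (mod 71), x ≡ 1 (mod 11) ⇒ x ≡ 243 (mod 781).

243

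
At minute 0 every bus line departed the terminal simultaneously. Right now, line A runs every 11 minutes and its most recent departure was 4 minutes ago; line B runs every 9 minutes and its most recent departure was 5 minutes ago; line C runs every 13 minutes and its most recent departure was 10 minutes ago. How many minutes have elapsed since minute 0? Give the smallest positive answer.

The moduli are pairwise coprime; N = 11·9·13 = 1287.
N/11 = 117; 117 ≡ 7 (mod 11); 7·8 ≡ 1, so inverse 8.
N/9 = 143; 143 ≡ 8 (mod 9); 8·8 ≡ 1, so inverse 8.
N/13 = 99; 99 ≡ 8 (mod 13); 8·5 ≡ 1, so inverse 5.
t ≡ 4·117·8 + 5·143·8 + 10·99·5 = 14414.
14414 mod 1287 = 257.

257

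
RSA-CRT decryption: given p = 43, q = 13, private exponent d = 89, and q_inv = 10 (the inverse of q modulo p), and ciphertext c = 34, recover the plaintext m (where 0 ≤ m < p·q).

d_p = d mod (p−1) = 89 mod 42 = 5; d_q = d mod (q−1) = 5.
m₁ = c^(d_p) mod p: c ≡ 34 (mod 43), and 34^5 mod 43 = 33.
m₂ = c^(d_q) mod q: c ≡ 8 (mod 13), and 8^5 mod 13 = 8.
h = q_inv·(m₁ − m₂) mod p = 10·(33 − 8) mod 43 = 35.
m = m₂ + h·q = 8 + 35·13 = 463.

463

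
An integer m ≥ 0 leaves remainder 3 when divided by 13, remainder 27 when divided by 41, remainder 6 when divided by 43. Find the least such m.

Combine the congruences pairwise.
From m ≡ 3 (mod 13) write m = 3 + 13t. Substituting into m ≡ 27 (mod 41) gives 13t ≡ 24 (mod 41), and since 13⁻¹ ≡ 19 (mod 41), t ≡ 5. Hence m ≡ 3 + 13·5 = 68 (mod 533).
From m ≡ 68 (mod 533) write m = 68 + 533t. Substituting into m ≡ 6 (mod 43) gives 533t ≡ 24 (mod 43), and since 17⁻¹ ≡ 38 (mod 43), t ≡ 9. Hence m ≡ 68 + 533·9 = 4865 (mod 22919).

4865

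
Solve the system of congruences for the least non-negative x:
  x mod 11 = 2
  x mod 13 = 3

68

From x ≡ 2 (mod 11) write x = 2 + 11t. Substituting into x ≡ 3 (mod 13) gives 11t ≡ 1 (mod 13), and since 11⁻¹ ≡ 6 (mod 13), t ≡ 6. Hence x ≡ 2 + 11·6 = 68 (mod 143).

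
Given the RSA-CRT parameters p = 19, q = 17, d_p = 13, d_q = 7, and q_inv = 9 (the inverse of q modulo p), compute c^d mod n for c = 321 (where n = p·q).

m₁ = c^(d_p) mod p: c ≡ 17 (mod 19), and 17^13 mod 19 = 16.
m₂ = c^(d_q) mod q: c ≡ 15 (mod 17), and 15^7 mod 17 = 8.
h = q_inv·(m₁ − m₂) mod p = 9·(16 − 8) mod 19 = 15.
m = m₂ + h·q = 8 + 15·17 = 263.

263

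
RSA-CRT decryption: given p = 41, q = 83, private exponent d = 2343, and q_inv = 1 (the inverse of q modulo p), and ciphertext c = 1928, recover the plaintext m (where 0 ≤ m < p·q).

d_p = d mod (p−1) = 2343 mod 40 = 23; d_q = d mod (q−1) = 47.
m₁ = c^(d_p) mod p: c ≡ 1 (mod 41), and 1^23 mod 41 = 1.
m₂ = c^(d_q) mod q: c ≡ 19 (mod 83), and 19^47 mod 83 = 13.
h = q_inv·(m₁ − m₂) mod p = 1·(1 − 13) mod 41 = 29.
m = m₂ + h·q = 13 + 29·83 = 2420.

2420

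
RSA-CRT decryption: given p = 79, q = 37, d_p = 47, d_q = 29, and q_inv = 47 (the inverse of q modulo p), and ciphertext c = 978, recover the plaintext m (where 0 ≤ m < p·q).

m₁ = c^(d_p) mod p: c ≡ 30 (mod 79), and 30^47 mod 79 = 68.
m₂ = c^(d_q) mod q: c ≡ 16 (mod 37), and 16^29 mod 37 = 34.
h = q_inv·(m₁ − m₂) mod p = 47·(68 − 34) mod 79 = 18.
m = m₂ + h·q = 34 + 18·37 = 700.

700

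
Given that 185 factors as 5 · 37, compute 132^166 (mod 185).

Mod 5: 132 ≡ 2; by Fermat, exponent reduces to 166 mod 4 = 2; 2^2 ≡ 4 (mod 5).
Mod 37: 132 ≡ 21; by Fermat, exponent reduces to 166 mod 36 = 22; 21^22 ≡ 9 (mod 37).
Combine by CRT: x ≡ 4 (mod 5), x ≡ 9 (mod 37) ⇒ x ≡ 9 (mod 185).

9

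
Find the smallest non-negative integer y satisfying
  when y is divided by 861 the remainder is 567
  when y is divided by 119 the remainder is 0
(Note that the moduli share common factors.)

1428

gcd(861, 119) = 7 and 7 | (0 − 567), so the pair is consistent; merging gives y ≡ 1428 (mod 14637), where 14637 = lcm(861, 119).
The solution is unique modulo lcm(861, 119) = 14637.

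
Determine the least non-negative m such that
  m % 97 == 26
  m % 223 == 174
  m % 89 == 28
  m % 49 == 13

11902799

The moduli are pairwise coprime; N = 97·223·89·49 = 94332791.
N/97 = 972503; 972503 ≡ 78 (mod 97); 78·51 ≡ 1, so inverse 51.
N/223 = 423017; 423017 ≡ 209 (mod 223); 209·207 ≡ 1, so inverse 207.
N/89 = 1059919; 1059919 ≡ 18 (mod 89); 18·5 ≡ 1, so inverse 5.
N/49 = 1925159; 1925159 ≡ 47 (mod 49); 47·24 ≡ 1, so inverse 24.
m ≡ 26·972503·51 + 174·423017·207 + 28·1059919·5 + 13·1925159·24 = 17274803552.
17274803552 mod 94332791 = 11902799.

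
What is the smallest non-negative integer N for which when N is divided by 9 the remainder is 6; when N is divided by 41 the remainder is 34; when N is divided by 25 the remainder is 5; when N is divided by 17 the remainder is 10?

The moduli are pairwise coprime; M = 9·41·25·17 = 156825.
M/9 = 17425; 17425 ≡ 1 (mod 9), inverse 1.
M/41 = 3825; 3825 ≡ 12 (mod 41); 12·24 ≡ 1, so inverse 24.
M/25 = 6273; 6273 ≡ 23 (mod 25); 23·12 ≡ 1, so inverse 12.
M/17 = 9225; 9225 ≡ 11 (mod 17); 11·14 ≡ 1, so inverse 14.
N ≡ 6·17425·1 + 34·3825·24 + 5·6273·12 + 10·9225·14 = 4893630.
4893630 mod 156825 = 32055.

32055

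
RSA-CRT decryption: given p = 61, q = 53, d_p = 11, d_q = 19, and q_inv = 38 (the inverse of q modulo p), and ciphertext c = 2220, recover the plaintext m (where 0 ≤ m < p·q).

m₁ = c^(d_p) mod p: c ≡ 24 (mod 61), and 24^11 mod 61 = 37.
m₂ = c^(d_q) mod q: c ≡ 47 (mod 53), and 47^19 mod 53 = 16.
h = q_inv·(m₁ − m₂) mod p = 38·(37 − 16) mod 61 = 5.
m = m₂ + h·q = 16 + 5·53 = 281.

281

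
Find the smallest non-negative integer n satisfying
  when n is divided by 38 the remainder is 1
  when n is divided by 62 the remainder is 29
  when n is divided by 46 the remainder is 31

20179

Combine the congruences pairwise.
gcd(38, 62) = 2 and 2 | (29 − 1), so the pair is consistent; merging gives n ≡ 153 (mod 1178), where 1178 = lcm(38, 62).
gcd(1178, 46) = 2 and 2 | (31 − 153), so the pair is consistent; merging gives n ≡ 20179 (mod 27094), where 27094 = lcm(1178, 46).
The solution is unique modulo lcm(38, 62, 46) = 27094.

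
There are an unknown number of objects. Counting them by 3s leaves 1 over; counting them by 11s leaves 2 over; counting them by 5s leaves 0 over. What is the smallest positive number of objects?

The moduli are pairwise coprime; M = 3·11·5 = 165.
M/3 = 55; 55 ≡ 1 (mod 3), inverse 1.
M/11 = 15; 15 ≡ 4 (mod 11); 4·3 ≡ 1, so inverse 3.
M/5 = 33; 33 ≡ 3 (mod 5); 3·2 ≡ 1, so inverse 2.
N ≡ 1·55·1 + 2·15·3 + 0·33·2 = 145.
145 mod 165 = 145.

145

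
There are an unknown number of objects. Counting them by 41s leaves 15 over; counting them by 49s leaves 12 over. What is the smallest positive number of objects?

From N ≡ 15 (mod 41) write N = 15 + 41t. Substituting into N ≡ 12 (mod 49) gives 41t ≡ 46 (mod 49), and since 41⁻¹ ≡ 6 (mod 49), t ≡ 31. Hence N ≡ 15 + 41·31 = 1286 (mod 2009).

1286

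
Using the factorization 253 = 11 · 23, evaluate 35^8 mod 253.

Mod 11: 35 ≡ 2; 2^8 ≡ 3 (mod 11).
Mod 23: 35 ≡ 12; 12^8 ≡ 8 (mod 23).
Combine by CRT: x ≡ 3 (mod 11), x ≡ 8 (mod 23) ⇒ x ≡ 146 (mod 253).

146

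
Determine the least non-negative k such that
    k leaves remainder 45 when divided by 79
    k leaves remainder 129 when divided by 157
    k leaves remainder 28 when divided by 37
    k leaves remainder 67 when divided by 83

25588303

The moduli are pairwise coprime; N = 79·157·37·83 = 38089613.
N/79 = 482147; 482147 ≡ 10 (mod 79); 10·8 ≡ 1, so inverse 8.
N/157 = 242609; 242609 ≡ 44 (mod 157); 44·25 ≡ 1, so inverse 25.
N/37 = 1029449; 1029449 ≡ 35 (mod 37); 35·18 ≡ 1, so inverse 18.
N/83 = 458911; 458911 ≡ 4 (mod 83); 4·21 ≡ 1, so inverse 21.
k ≡ 45·482147·8 + 129·242609·25 + 28·1029449·18 + 67·458911·21 = 2120517018.
2120517018 mod 38089613 = 25588303.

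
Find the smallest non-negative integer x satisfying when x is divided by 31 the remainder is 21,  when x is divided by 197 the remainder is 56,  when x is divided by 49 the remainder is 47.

249261

The moduli are pairwise coprime; N = 31·197·49 = 299243.
N/31 = 9653; 9653 ≡ 12 (mod 31); 12·13 ≡ 1, so inverse 13.
N/197 = 1519; 1519 ≡ 140 (mod 197); 140·38 ≡ 1, so inverse 38.
N/49 = 6107; 6107 ≡ 31 (mod 49); 31·19 ≡ 1, so inverse 19.
x ≡ 21·9653·13 + 56·1519·38 + 47·6107·19 = 11321252.
11321252 mod 299243 = 249261.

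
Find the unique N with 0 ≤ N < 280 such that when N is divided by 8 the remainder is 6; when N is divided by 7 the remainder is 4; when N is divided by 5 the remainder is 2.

The moduli are pairwise coprime; M = 8·7·5 = 280.
M/8 = 35; 35 ≡ 3 (mod 8); 3·3 ≡ 1, so inverse 3.
M/7 = 40; 40 ≡ 5 (mod 7); 5·3 ≡ 1, so inverse 3.
M/5 = 56; 56 ≡ 1 (mod 5), inverse 1.
N ≡ 6·35·3 + 4·40·3 + 2·56·1 = 1222.
1222 mod 280 = 102.

102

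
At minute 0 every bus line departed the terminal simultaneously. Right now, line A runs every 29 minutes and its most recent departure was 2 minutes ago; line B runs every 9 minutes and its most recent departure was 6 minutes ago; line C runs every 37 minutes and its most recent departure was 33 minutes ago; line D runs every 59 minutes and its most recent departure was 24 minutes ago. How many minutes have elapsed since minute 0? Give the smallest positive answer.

From t ≡ 2 (mod 29) write t = 2 + 29s. Substituting into t ≡ 6 (mod 9) gives 29s ≡ 4 (mod 9), and since 2⁻¹ ≡ 5 (mod 9), s ≡ 2. Hence t ≡ 2 + 29·2 = 60 (mod 261).
From t ≡ 60 (mod 261) write t = 60 + 261s. Substituting into t ≡ 33 (mod 37) gives 261s ≡ 10 (mod 37), and since 2⁻¹ ≡ 19 (mod 37), s ≡ 5. Hence t ≡ 60 + 261·5 = 1365 (mod 9657).
From t ≡ 1365 (mod 9657) write t = 1365 + 9657s. Substituting into t ≡ 24 (mod 59) gives 9657s ≡ 16 (mod 59), and since 40⁻¹ ≡ 31 (mod 59), s ≡ 24. Hence t ≡ 1365 + 9657·24 = 233133 (mod 569763).

233133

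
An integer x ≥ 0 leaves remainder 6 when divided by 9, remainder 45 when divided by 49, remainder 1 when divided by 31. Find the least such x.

12246

From x ≡ 6 (mod 9) write x = 6 + 9t. Substituting into x ≡ 45 (mod 49) gives 9t ≡ 39 (mod 49), and since 9⁻¹ ≡ 11 (mod 49), t ≡ 37. Hence x ≡ 6 + 9·37 = 339 (mod 441).
From x ≡ 339 (mod 441) write x = 339 + 441t. Substituting into x ≡ 1 (mod 31) gives 441t ≡ 3 (mod 31), and since 7⁻¹ ≡ 9 (mod 31), t ≡ 27. Hence x ≡ 339 + 441·27 = 12246 (mod 13671).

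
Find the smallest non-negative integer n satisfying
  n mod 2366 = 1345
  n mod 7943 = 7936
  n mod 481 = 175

gcd(2366, 7943) = 169 and 169 | (7936 − 1345), so the pair is consistent; merging gives n ≡ 79423 (mod 111202), where 111202 = lcm(2366, 7943).
gcd(111202, 481) = 13 and 13 | (175 − 79423), so the pair is consistent; merging gives n ≡ 3749089 (mod 4114474), where 4114474 = lcm(111202, 481).
The solution is unique modulo lcm(2366, 7943, 481) = 4114474.

3749089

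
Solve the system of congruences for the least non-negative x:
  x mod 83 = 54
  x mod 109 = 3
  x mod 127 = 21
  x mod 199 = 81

168136972

From x ≡ 54 (mod 83) write x = 54 + 83t. Substituting into x ≡ 3 (mod 109) gives 83t ≡ 58 (mod 109), and since 83⁻¹ ≡ 88 (mod 109), t ≡ 90. Hence x ≡ 54 + 83·90 = 7524 (mod 9047).
From x ≡ 7524 (mod 9047) write x = 7524 + 9047t. Substituting into x ≡ 21 (mod 127) gives 9047t ≡ 117 (mod 127), and since 30⁻¹ ≡ 72 (mod 127), t ≡ 42. Hence x ≡ 7524 + 9047·42 = 387498 (mod 1148969).
From x ≡ 387498 (mod 1148969) write x = 387498 + 1148969t. Substituting into x ≡ 81 (mod 199) gives 1148969t ≡ 36 (mod 199), and since 142⁻¹ ≡ 192 (mod 199), t ≡ 146. Hence x ≡ 387498 + 1148969·146 = 168136972 (mod 228644831).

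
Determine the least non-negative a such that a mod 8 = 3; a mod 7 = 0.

From a ≡ 3 (mod 8) write a = 3 + 8t. Substituting into a ≡ 0 (mod 7) gives 8t ≡ 4 (mod 7), and since 1⁻¹ ≡ 1 (mod 7), t ≡ 4. Hence a ≡ 3 + 8·4 = 35 (mod 56).

35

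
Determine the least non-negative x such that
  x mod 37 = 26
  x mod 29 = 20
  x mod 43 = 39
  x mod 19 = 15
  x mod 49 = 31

36675943

From x ≡ 26 (mod 37) write x = 26 + 37t. Substituting into x ≡ 20 (mod 29) gives 37t ≡ 23 (mod 29), and since 8⁻¹ ≡ 11 (mod 29), t ≡ 21. Hence x ≡ 26 + 37·21 = 803 (mod 1073).
From x ≡ 803 (mod 1073) write x = 803 + 1073t. Substituting into x ≡ 39 (mod 43) gives 1073t ≡ 10 (mod 43), and since 41⁻¹ ≡ 21 (mod 43), t ≡ 38. Hence x ≡ 803 + 1073·38 = 41577 (mod 46139).
From x ≡ 41577 (mod 46139) write x = 41577 + 46139t. Substituting into x ≡ 15 (mod 19) gives 46139t ≡ 10 (mod 19), and since 7⁻¹ ≡ 11 (mod 19), t ≡ 15. Hence x ≡ 41577 + 46139·15 = 733662 (mod 876641).
From x ≡ 733662 (mod 876641) write x = 733662 + 876641t. Substituting into x ≡ 31 (mod 49) gives 876641t ≡ 46 (mod 49), and since 31⁻¹ ≡ 19 (mod 49), t ≡ 41. Hence x ≡ 733662 + 876641·41 = 36675943 (mod 42955409).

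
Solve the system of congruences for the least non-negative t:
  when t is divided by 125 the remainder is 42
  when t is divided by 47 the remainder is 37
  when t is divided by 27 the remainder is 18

107667

The moduli are pairwise coprime; N = 125·47·27 = 158625.
N/125 = 1269; 1269 ≡ 19 (mod 125); 19·79 ≡ 1, so inverse 79.
N/47 = 3375; 3375 ≡ 38 (mod 47); 38·26 ≡ 1, so inverse 26.
N/27 = 5875; 5875 ≡ 16 (mod 27); 16·22 ≡ 1, so inverse 22.
t ≡ 42·1269·79 + 37·3375·26 + 18·5875·22 = 9783792.
9783792 mod 158625 = 107667.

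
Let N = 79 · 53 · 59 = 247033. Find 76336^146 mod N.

141472

Mod 79: 76336 ≡ 22; by Fermat, exponent reduces to 146 mod 78 = 68; 22^68 ≡ 62 (mod 79).
Mod 53: 76336 ≡ 16; by Fermat, exponent reduces to 146 mod 52 = 42; 16^42 ≡ 15 (mod 53).
Mod 59: 76336 ≡ 49; by Fermat, exponent reduces to 146 mod 58 = 30; 49^30 ≡ 49 (mod 59).
Combine by CRT: x ≡ 62 (mod 79), x ≡ 15 (mod 53), x ≡ 49 (mod 59) ⇒ x ≡ 141472 (mod 247033).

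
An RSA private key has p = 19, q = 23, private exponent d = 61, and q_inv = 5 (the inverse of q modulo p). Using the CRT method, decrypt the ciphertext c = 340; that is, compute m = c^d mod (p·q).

d_p = d mod (p−1) = 61 mod 18 = 7; d_q = d mod (q−1) = 17.
m₁ = c^(d_p) mod p: c ≡ 17 (mod 19), and 17^7 mod 19 = 5.
m₂ = c^(d_q) mod q: c ≡ 18 (mod 23), and 18^17 mod 23 = 8.
h = q_inv·(m₁ − m₂) mod p = 5·(5 − 8) mod 19 = 4.
m = m₂ + h·q = 8 + 4·23 = 100.

100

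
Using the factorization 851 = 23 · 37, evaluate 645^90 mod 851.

Mod 23: 645 ≡ 1; by Fermat, exponent reduces to 90 mod 22 = 2; 1^2 ≡ 1 (mod 23).
Mod 37: 645 ≡ 16; by Fermat, exponent reduces to 90 mod 36 = 18; 16^18 ≡ 1 (mod 37).
Combine by CRT: x ≡ 1 (mod 23), x ≡ 1 (mod 37) ⇒ x ≡ 1 (mod 851).

1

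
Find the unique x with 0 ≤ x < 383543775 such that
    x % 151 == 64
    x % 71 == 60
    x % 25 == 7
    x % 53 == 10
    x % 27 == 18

Combine the congruences pairwise.
From x ≡ 64 (mod 151) write x = 64 + 151t. Substituting into x ≡ 60 (mod 71) gives 151t ≡ 67 (mod 71), and since 9⁻¹ ≡ 8 (mod 71), t ≡ 39. Hence x ≡ 64 + 151·39 = 5953 (mod 10721).
From x ≡ 5953 (mod 10721) write x = 5953 + 10721t. Substituting into x ≡ 7 (mod 25) gives 10721t ≡ 4 (mod 25), and since 21⁻¹ ≡ 6 (mod 25), t ≡ 24. Hence x ≡ 5953 + 10721·24 = 263257 (mod 268025).
From x ≡ 263257 (mod 268025) write x = 263257 + 268025t. Substituting into x ≡ 10 (mod 53) gives 268025t ≡ 4 (mod 53), and since 4⁻¹ ≡ 40 (mod 53), t ≡ 1. Hence x ≡ 263257 + 268025·1 = 531282 (mod 14205325).
From x ≡ 531282 (mod 14205325) write x = 531282 + 14205325t. Substituting into x ≡ 18 (mod 27) gives 14205325t ≡ 15 (mod 27), and since 4⁻¹ ≡ 7 (mod 27), t ≡ 24. Hence x ≡ 531282 + 14205325·24 = 341459082 (mod 383543775).

341459082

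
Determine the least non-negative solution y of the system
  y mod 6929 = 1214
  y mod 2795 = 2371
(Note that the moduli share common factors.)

195226

Combine the congruences pairwise.
gcd(6929, 2795) = 13 and 13 | (2371 − 1214), so the pair is consistent; merging gives y ≡ 195226 (mod 1489735), where 1489735 = lcm(6929, 2795).
The solution is unique modulo lcm(6929, 2795) = 1489735.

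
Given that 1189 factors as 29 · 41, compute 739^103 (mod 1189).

329

Mod 29: 739 ≡ 14; by Fermat, exponent reduces to 103 mod 28 = 19; 14^19 ≡ 10 (mod 29).
Mod 41: 739 ≡ 1; by Fermat, exponent reduces to 103 mod 40 = 23; 1^23 ≡ 1 (mod 41).
Combine by CRT: x ≡ 10 (mod 29), x ≡ 1 (mod 41) ⇒ x ≡ 329 (mod 1189).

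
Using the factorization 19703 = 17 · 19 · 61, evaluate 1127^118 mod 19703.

16118

Mod 17: 1127 ≡ 5; by Fermat, exponent reduces to 118 mod 16 = 6; 5^6 ≡ 2 (mod 17).
Mod 19: 1127 ≡ 6; by Fermat, exponent reduces to 118 mod 18 = 10; 6^10 ≡ 6 (mod 19).
Mod 61: 1127 ≡ 29; by Fermat, exponent reduces to 118 mod 60 = 58; 29^58 ≡ 14 (mod 61).
Combine by CRT: x ≡ 2 (mod 17), x ≡ 6 (mod 19), x ≡ 14 (mod 61) ⇒ x ≡ 16118 (mod 19703).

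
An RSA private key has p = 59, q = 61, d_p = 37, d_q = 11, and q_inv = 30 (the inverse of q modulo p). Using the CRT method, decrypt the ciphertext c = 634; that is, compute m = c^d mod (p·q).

m₁ = c^(d_p) mod p: c ≡ 44 (mod 59), and 44^37 mod 59 = 50.
m₂ = c^(d_q) mod q: c ≡ 24 (mod 61), and 24^11 mod 61 = 37.
h = q_inv·(m₁ − m₂) mod p = 30·(50 − 37) mod 59 = 36.
m = m₂ + h·q = 37 + 36·61 = 2233.

2233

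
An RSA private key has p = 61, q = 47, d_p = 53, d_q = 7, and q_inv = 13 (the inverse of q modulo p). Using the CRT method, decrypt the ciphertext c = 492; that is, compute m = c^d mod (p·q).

m₁ = c^(d_p) mod p: c ≡ 4 (mod 61), and 4^53 mod 61 = 39.
m₂ = c^(d_q) mod q: c ≡ 22 (mod 47), and 22^7 mod 47 = 20.
h = q_inv·(m₁ − m₂) mod p = 13·(39 − 20) mod 61 = 3.
m = m₂ + h·q = 20 + 3·47 = 161.

161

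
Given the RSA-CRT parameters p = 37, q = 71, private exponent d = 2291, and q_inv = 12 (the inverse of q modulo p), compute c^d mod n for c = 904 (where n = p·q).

d_p = d mod (p−1) = 2291 mod 36 = 23; d_q = d mod (q−1) = 51.
m₁ = c^(d_p) mod p: c ≡ 16 (mod 37), and 16^23 mod 37 = 33.
m₂ = c^(d_q) mod q: c ≡ 52 (mod 71), and 52^51 mod 71 = 31.
h = q_inv·(m₁ − m₂) mod p = 12·(33 − 31) mod 37 = 24.
m = m₂ + h·q = 31 + 24·71 = 1735.

1735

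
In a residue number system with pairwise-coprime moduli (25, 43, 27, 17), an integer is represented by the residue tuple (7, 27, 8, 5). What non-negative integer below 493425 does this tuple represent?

317582

The moduli are pairwise coprime; N = 25·43·27·17 = 493425.
N/25 = 19737; 19737 ≡ 12 (mod 25); 12·23 ≡ 1, so inverse 23.
N/43 = 11475; 11475 ≡ 37 (mod 43); 37·7 ≡ 1, so inverse 7.
N/27 = 18275; 18275 ≡ 23 (mod 27); 23·20 ≡ 1, so inverse 20.
N/17 = 29025; 29025 ≡ 6 (mod 17); 6·3 ≡ 1, so inverse 3.
x ≡ 7·19737·23 + 27·11475·7 + 8·18275·20 + 5·29025·3 = 8705807.
8705807 mod 493425 = 317582.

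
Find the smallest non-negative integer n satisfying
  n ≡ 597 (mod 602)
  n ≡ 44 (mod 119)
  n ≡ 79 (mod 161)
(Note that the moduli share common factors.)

gcd(602, 119) = 7 and 7 | (44 − 597), so the pair is consistent; merging gives n ≡ 4209 (mod 10234), where 10234 = lcm(602, 119).
gcd(10234, 161) = 7 and 7 | (79 − 4209), so the pair is consistent; merging gives n ≡ 137251 (mod 235382), where 235382 = lcm(10234, 161).
The solution is unique modulo lcm(602, 119, 161) = 235382.

137251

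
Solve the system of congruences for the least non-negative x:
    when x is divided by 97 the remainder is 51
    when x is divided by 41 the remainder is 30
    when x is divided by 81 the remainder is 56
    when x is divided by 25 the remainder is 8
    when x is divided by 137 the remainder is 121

From x ≡ 51 (mod 97) write x = 51 + 97t. Substituting into x ≡ 30 (mod 41) gives 97t ≡ 20 (mod 41), and since 15⁻¹ ≡ 11 (mod 41), t ≡ 15. Hence x ≡ 51 + 97·15 = 1506 (mod 3977).
From x ≡ 1506 (mod 3977) write x = 1506 + 3977t. Substituting into x ≡ 56 (mod 81) gives 3977t ≡ 8 (mod 81), and since 8⁻¹ ≡ 71 (mod 81), t ≡ 1. Hence x ≡ 1506 + 3977·1 = 5483 (mod 322137).
From x ≡ 5483 (mod 322137) write x = 5483 + 322137t. Substituting into x ≡ 8 (mod 25) gives 322137t ≡ 0 (mod 25), and since 12⁻¹ ≡ 23 (mod 25), t ≡ 0. Hence x ≡ 5483 + 322137·0 = 5483 (mod 8053425).
From x ≡ 5483 (mod 8053425) write x = 5483 + 8053425t. Substituting into x ≡ 121 (mod 137) gives 8053425t ≡ 118 (mod 137), and since 17⁻¹ ≡ 129 (mod 137), t ≡ 15. Hence x ≡ 5483 + 8053425·15 = 120806858 (mod 1103319225).

120806858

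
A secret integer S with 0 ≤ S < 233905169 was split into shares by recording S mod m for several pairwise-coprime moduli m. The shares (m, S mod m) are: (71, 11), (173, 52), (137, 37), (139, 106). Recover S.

32282717

From S ≡ 11 (mod 71) write S = 11 + 71t. Substituting into S ≡ 52 (mod 173) gives 71t ≡ 41 (mod 173), and since 71⁻¹ ≡ 39 (mod 173), t ≡ 42. Hence S ≡ 11 + 71·42 = 2993 (mod 12283).
From S ≡ 2993 (mod 12283) write S = 2993 + 12283t. Substituting into S ≡ 37 (mod 137) gives 12283t ≡ 58 (mod 137), and since 90⁻¹ ≡ 102 (mod 137), t ≡ 25. Hence S ≡ 2993 + 12283·25 = 310068 (mod 1682771).
From S ≡ 310068 (mod 1682771) write S = 310068 + 1682771t. Substituting into S ≡ 106 (mod 139) gives 1682771t ≡ 8 (mod 139), and since 37⁻¹ ≡ 124 (mod 139), t ≡ 19. Hence S ≡ 310068 + 1682771·19 = 32282717 (mod 233905169).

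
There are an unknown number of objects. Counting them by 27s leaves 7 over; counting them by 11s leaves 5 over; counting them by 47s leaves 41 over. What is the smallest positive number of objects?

From N ≡ 7 (mod 27) write N = 7 + 27t. Substituting into N ≡ 5 (mod 11) gives 27t ≡ 9 (mod 11), and since 5⁻¹ ≡ 9 (mod 11), t ≡ 4. Hence N ≡ 7 + 27·4 = 115 (mod 297).
From N ≡ 115 (mod 297) write N = 115 + 297t. Substituting into N ≡ 41 (mod 47) gives 297t ≡ 20 (mod 47), and since 15⁻¹ ≡ 22 (mod 47), t ≡ 17. Hence N ≡ 115 + 297·17 = 5164 (mod 13959).

5164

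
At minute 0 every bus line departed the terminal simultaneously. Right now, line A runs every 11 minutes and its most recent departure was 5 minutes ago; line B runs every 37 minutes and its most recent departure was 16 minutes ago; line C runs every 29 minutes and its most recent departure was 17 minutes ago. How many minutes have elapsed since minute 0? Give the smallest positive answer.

Combine the congruences pairwise.
From t ≡ 5 (mod 11) write t = 5 + 11s. Substituting into t ≡ 16 (mod 37) gives 11s ≡ 11 (mod 37), and since 11⁻¹ ≡ 27 (mod 37), s ≡ 1. Hence t ≡ 5 + 11·1 = 16 (mod 407).
From t ≡ 16 (mod 407) write t = 16 + 407s. Substituting into t ≡ 17 (mod 29) gives 407s ≡ 1 (mod 29), and since 1⁻¹ ≡ 1 (mod 29), s ≡ 1. Hence t ≡ 16 + 407·1 = 423 (mod 11803).

423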